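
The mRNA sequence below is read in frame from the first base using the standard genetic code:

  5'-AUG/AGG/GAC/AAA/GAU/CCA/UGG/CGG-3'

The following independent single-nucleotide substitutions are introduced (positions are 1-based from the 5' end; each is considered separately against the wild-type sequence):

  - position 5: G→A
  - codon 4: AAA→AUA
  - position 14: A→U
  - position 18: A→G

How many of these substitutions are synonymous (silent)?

1

Codon 2: AGG (Arg) → AAG (Lys) — missense.
Codon 4: AAA (Lys) → AUA (Ile) — missense.
Codon 5: GAU (Asp) → GUU (Val) — missense.
Codon 6: CCA (Pro) → CCG (Pro) — synonymous.
Synonymous: 1 of 4.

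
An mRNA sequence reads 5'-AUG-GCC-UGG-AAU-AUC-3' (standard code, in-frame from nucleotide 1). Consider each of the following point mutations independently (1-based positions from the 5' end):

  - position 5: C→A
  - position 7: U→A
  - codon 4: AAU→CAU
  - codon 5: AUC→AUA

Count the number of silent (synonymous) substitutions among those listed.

Codon 2: GCC (Ala) → GAC (Asp) — missense.
Codon 3: UGG (Trp) → AGG (Arg) — missense.
Codon 4: AAU (Asn) → CAU (His) — missense.
Codon 5: AUC (Ile) → AUA (Ile) — synonymous.
Synonymous: 1 of 4.

1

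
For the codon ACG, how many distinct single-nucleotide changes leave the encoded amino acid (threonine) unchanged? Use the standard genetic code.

3

Position 1: none → 0 synonymous.
Position 2: none → 0 synonymous.
Position 3: ACT, ACC, ACA → 3 synonymous.
Total: 0 + 0 + 3 = 3.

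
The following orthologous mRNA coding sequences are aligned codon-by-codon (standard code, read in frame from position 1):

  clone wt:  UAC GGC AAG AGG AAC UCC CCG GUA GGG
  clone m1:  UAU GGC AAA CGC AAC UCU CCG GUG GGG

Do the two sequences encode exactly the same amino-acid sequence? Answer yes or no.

Codon 1: UAC Tyr / UAU Tyr — synonymous.
Codon 2: GGC Gly / GGC Gly — identical.
Codon 3: AAG Lys / AAA Lys — synonymous.
Codon 4: AGG Arg / CGC Arg — synonymous.
Codon 5: AAC Asn / AAC Asn — identical.
Codon 6: UCC Ser / UCU Ser — synonymous.
Codon 7: CCG Pro / CCG Pro — identical.
Codon 8: GUA Val / GUG Val — synonymous.
Codon 9: GGG Gly / GGG Gly — identical.
Nonsynonymous differences: 0 → same protein.

yes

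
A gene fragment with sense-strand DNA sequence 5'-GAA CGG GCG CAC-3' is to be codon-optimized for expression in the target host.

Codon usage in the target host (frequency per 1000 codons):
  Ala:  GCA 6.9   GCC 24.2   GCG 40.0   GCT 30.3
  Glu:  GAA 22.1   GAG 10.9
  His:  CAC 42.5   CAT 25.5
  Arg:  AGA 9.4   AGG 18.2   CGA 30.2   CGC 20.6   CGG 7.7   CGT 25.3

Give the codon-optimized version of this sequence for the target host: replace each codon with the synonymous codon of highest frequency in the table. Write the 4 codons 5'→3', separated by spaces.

Codon 1 (Glu): best is GAA at 22.1.
Codon 2 (Arg): best is CGA at 30.2.
Codon 3 (Ala): best is GCG at 40.0.
Codon 4 (His): best is CAC at 42.5.

GAA CGA GCG CAC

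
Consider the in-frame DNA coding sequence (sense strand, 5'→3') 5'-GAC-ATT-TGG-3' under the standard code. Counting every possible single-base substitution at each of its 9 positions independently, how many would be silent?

Codon 1 (GAC, Asp): 1 synonymous substitution.
Codon 2 (ATT, Ile): 2 synonymous substitutions.
Codon 3 (TGG, Trp): 0 synonymous substitutions.
Total: 1 + 2 + 0 = 3.

3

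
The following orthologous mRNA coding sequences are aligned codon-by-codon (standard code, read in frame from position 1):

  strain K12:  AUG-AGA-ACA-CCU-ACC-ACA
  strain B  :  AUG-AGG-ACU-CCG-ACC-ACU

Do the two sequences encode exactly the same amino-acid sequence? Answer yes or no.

Codon 1: AUG Met / AUG Met — identical.
Codon 2: AGA Arg / AGG Arg — synonymous.
Codon 3: ACA Thr / ACU Thr — synonymous.
Codon 4: CCU Pro / CCG Pro — synonymous.
Codon 5: ACC Thr / ACC Thr — identical.
Codon 6: ACA Thr / ACU Thr — synonymous.
Nonsynonymous differences: 0 → same protein.

yes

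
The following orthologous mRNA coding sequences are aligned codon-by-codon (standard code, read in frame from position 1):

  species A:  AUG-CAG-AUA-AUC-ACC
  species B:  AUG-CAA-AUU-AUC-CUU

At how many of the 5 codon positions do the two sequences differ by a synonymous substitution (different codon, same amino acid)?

Codon 1: AUG Met / AUG Met — identical.
Codon 2: CAG Gln / CAA Gln — synonymous.
Codon 3: AUA Ile / AUU Ile — synonymous.
Codon 4: AUC Ile / AUC Ile — identical.
Codon 5: ACC Thr / CUU Leu — nonsynonymous.
Synonymous differences: 2.

2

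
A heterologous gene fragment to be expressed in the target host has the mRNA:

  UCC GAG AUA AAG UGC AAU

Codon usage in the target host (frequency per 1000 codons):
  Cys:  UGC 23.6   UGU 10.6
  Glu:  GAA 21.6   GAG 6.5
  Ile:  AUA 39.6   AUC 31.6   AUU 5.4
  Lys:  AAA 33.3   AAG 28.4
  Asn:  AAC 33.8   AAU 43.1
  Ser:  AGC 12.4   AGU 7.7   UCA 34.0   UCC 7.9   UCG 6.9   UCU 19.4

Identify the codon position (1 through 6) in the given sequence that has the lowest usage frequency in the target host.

2

Codon 1 UCC (Ser): 7.9 per 1000.
Codon 2 GAG (Glu): 6.5 per 1000.
Codon 3 AUA (Ile): 39.6 per 1000.
Codon 4 AAG (Lys): 28.4 per 1000.
Codon 5 UGC (Cys): 23.6 per 1000.
Codon 6 AAU (Asn): 43.1 per 1000.
Lowest frequency is 6.5 at codon 2.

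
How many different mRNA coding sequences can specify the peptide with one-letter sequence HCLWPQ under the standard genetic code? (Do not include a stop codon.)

His: 2 codons.
Cys: 2 codons.
Leu: 6 codons.
Trp: 1 codon.
Pro: 4 codons.
Gln: 2 codons.
2 × 2 × 6 × 1 × 4 × 2 = 192.

192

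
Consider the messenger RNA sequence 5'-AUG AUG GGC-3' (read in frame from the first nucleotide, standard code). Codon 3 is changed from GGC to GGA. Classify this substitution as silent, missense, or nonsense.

Position 9 falls in codon 3: GGC → Gly.
After the substitution the codon is GGA → Gly.
Both encode Gly, so the change is synonymous.

silent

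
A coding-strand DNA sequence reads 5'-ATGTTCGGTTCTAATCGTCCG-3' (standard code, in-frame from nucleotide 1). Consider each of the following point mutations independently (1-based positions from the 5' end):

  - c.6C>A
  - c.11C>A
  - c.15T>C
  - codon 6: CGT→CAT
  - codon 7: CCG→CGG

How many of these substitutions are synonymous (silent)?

Codon 2: TTC (Phe) → TTA (Leu) — missense.
Codon 4: TCT (Ser) → TAT (Tyr) — missense.
Codon 5: AAT (Asn) → AAC (Asn) — synonymous.
Codon 6: CGT (Arg) → CAT (His) — missense.
Codon 7: CCG (Pro) → CGG (Arg) — missense.
Synonymous: 1 of 5.

1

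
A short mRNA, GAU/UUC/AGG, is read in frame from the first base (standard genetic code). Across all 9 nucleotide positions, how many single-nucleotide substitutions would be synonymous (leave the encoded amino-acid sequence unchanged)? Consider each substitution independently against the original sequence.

4

Codon 1 (GAU, Asp): 1 synonymous substitution.
Codon 2 (UUC, Phe): 1 synonymous substitution.
Codon 3 (AGG, Arg): 2 synonymous substitutions.
Total: 1 + 1 + 2 = 4.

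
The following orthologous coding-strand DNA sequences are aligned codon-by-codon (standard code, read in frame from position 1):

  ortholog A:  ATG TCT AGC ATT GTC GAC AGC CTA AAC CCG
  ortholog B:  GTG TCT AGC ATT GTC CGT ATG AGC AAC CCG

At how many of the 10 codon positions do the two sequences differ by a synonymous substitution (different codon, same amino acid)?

Codon 1: ATG Met / GTG Val — nonsynonymous.
Codon 2: TCT Ser / TCT Ser — identical.
Codon 3: AGC Ser / AGC Ser — identical.
Codon 4: ATT Ile / ATT Ile — identical.
Codon 5: GTC Val / GTC Val — identical.
Codon 6: GAC Asp / CGT Arg — nonsynonymous.
Codon 7: AGC Ser / ATG Met — nonsynonymous.
Codon 8: CTA Leu / AGC Ser — nonsynonymous.
Codon 9: AAC Asn / AAC Asn — identical.
Codon 10: CCG Pro / CCG Pro — identical.
Synonymous differences: 0.

0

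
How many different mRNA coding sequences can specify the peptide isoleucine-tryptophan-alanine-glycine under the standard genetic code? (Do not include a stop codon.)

48

Ile: 3 codons.
Trp: 1 codon.
Ala: 4 codons.
Gly: 4 codons.
3 × 1 × 4 × 4 = 48.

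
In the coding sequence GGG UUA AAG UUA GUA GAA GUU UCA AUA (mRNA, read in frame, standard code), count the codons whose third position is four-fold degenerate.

4

Codon 1 GGG (Gly): third position 4-fold.
Codon 2 UUA (Leu): third position 2-fold.
Codon 3 AAG (Lys): third position 2-fold.
Codon 4 UUA (Leu): third position 2-fold.
Codon 5 GUA (Val): third position 4-fold.
Codon 6 GAA (Glu): third position 2-fold.
Codon 7 GUU (Val): third position 4-fold.
Codon 8 UCA (Ser): third position 4-fold.
Codon 9 AUA (Ile): third position 3-fold.
Four-fold degenerate third positions: 4.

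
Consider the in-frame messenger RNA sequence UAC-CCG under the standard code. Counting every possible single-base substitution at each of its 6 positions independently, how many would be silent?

4

Codon 1 (UAC, Tyr): 1 synonymous substitution.
Codon 2 (CCG, Pro): 3 synonymous substitutions.
Total: 1 + 3 = 4.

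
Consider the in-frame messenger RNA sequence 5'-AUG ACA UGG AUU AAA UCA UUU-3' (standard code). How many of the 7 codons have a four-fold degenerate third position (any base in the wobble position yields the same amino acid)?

Codon 1 AUG (Met): third position 1-fold.
Codon 2 ACA (Thr): third position 4-fold.
Codon 3 UGG (Trp): third position 1-fold.
Codon 4 AUU (Ile): third position 3-fold.
Codon 5 AAA (Lys): third position 2-fold.
Codon 6 UCA (Ser): third position 4-fold.
Codon 7 UUU (Phe): third position 2-fold.
Four-fold degenerate third positions: 2.

2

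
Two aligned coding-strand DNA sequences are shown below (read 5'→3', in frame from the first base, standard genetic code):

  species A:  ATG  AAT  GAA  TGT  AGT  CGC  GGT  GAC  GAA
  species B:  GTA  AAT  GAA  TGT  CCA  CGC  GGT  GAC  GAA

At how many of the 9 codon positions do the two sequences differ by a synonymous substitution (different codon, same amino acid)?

Codon 1: ATG Met / GTA Val — nonsynonymous.
Codon 2: AAT Asn / AAT Asn — identical.
Codon 3: GAA Glu / GAA Glu — identical.
Codon 4: TGT Cys / TGT Cys — identical.
Codon 5: AGT Ser / CCA Pro — nonsynonymous.
Codon 6: CGC Arg / CGC Arg — identical.
Codon 7: GGT Gly / GGT Gly — identical.
Codon 8: GAC Asp / GAC Asp — identical.
Codon 9: GAA Glu / GAA Glu — identical.
Synonymous differences: 0.

0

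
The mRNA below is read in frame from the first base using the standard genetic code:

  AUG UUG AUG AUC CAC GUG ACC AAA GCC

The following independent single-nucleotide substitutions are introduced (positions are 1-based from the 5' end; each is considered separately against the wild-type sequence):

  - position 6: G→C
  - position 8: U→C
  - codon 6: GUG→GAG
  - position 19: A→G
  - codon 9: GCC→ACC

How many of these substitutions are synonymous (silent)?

0

Codon 2: UUG (Leu) → UUC (Phe) — missense.
Codon 3: AUG (Met) → ACG (Thr) — missense.
Codon 6: GUG (Val) → GAG (Glu) — missense.
Codon 7: ACC (Thr) → GCC (Ala) — missense.
Codon 9: GCC (Ala) → ACC (Thr) — missense.
Synonymous: 0 of 5.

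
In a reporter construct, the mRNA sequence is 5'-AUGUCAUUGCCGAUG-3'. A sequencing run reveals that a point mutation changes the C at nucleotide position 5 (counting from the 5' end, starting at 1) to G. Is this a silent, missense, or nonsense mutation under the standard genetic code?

nonsense

Position 5 falls in codon 2: UCA → Ser.
After the substitution the codon is UGA → Stop.
The new codon is a stop codon, so this is a nonsense mutation.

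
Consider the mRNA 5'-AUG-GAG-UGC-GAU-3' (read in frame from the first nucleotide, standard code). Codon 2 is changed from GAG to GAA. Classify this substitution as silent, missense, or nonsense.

Position 6 falls in codon 2: GAG → Glu.
After the substitution the codon is GAA → Glu.
Both encode Glu, so the change is synonymous.

silent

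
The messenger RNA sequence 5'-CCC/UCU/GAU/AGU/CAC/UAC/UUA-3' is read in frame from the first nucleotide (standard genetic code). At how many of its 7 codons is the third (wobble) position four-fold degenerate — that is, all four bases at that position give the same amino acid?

Codon 1 CCC (Pro): third position 4-fold.
Codon 2 UCU (Ser): third position 4-fold.
Codon 3 GAU (Asp): third position 2-fold.
Codon 4 AGU (Ser): third position 2-fold.
Codon 5 CAC (His): third position 2-fold.
Codon 6 UAC (Tyr): third position 2-fold.
Codon 7 UUA (Leu): third position 2-fold.
Four-fold degenerate third positions: 2.

2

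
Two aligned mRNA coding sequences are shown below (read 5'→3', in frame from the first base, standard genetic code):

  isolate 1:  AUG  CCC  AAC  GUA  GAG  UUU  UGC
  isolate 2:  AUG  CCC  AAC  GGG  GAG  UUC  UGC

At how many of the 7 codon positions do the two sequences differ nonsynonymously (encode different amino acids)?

1

Codon 1: AUG Met / AUG Met — identical.
Codon 2: CCC Pro / CCC Pro — identical.
Codon 3: AAC Asn / AAC Asn — identical.
Codon 4: GUA Val / GGG Gly — nonsynonymous.
Codon 5: GAG Glu / GAG Glu — identical.
Codon 6: UUU Phe / UUC Phe — synonymous.
Codon 7: UGC Cys / UGC Cys — identical.
Nonsynonymous differences: 1.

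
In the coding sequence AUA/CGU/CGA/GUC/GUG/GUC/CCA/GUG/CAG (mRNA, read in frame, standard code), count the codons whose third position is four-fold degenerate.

Codon 1 AUA (Ile): third position 3-fold.
Codon 2 CGU (Arg): third position 4-fold.
Codon 3 CGA (Arg): third position 4-fold.
Codon 4 GUC (Val): third position 4-fold.
Codon 5 GUG (Val): third position 4-fold.
Codon 6 GUC (Val): third position 4-fold.
Codon 7 CCA (Pro): third position 4-fold.
Codon 8 GUG (Val): third position 4-fold.
Codon 9 CAG (Gln): third position 2-fold.
Four-fold degenerate third positions: 7.

7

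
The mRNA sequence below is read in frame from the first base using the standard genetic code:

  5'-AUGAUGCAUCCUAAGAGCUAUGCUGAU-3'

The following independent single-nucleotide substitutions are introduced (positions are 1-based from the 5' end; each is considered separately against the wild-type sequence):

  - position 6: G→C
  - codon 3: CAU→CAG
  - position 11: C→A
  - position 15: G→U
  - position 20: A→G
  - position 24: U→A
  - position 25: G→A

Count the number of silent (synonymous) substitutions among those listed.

1

Codon 2: AUG (Met) → AUC (Ile) — missense.
Codon 3: CAU (His) → CAG (Gln) — missense.
Codon 4: CCU (Pro) → CAU (His) — missense.
Codon 5: AAG (Lys) → AAU (Asn) — missense.
Codon 7: UAU (Tyr) → UGU (Cys) — missense.
Codon 8: GCU (Ala) → GCA (Ala) — synonymous.
Codon 9: GAU (Asp) → AAU (Asn) — missense.
Synonymous: 1 of 7.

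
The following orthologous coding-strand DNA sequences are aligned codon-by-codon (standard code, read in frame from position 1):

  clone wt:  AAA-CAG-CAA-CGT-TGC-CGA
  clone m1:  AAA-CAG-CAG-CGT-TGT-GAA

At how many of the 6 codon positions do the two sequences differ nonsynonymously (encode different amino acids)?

1

Codon 1: AAA Lys / AAA Lys — identical.
Codon 2: CAG Gln / CAG Gln — identical.
Codon 3: CAA Gln / CAG Gln — synonymous.
Codon 4: CGT Arg / CGT Arg — identical.
Codon 5: TGC Cys / TGT Cys — synonymous.
Codon 6: CGA Arg / GAA Glu — nonsynonymous.
Nonsynonymous differences: 1.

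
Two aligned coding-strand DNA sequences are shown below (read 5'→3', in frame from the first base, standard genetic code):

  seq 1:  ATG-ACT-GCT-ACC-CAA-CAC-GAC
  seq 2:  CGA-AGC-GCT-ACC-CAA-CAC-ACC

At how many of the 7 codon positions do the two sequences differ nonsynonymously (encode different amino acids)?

Codon 1: ATG Met / CGA Arg — nonsynonymous.
Codon 2: ACT Thr / AGC Ser — nonsynonymous.
Codon 3: GCT Ala / GCT Ala — identical.
Codon 4: ACC Thr / ACC Thr — identical.
Codon 5: CAA Gln / CAA Gln — identical.
Codon 6: CAC His / CAC His — identical.
Codon 7: GAC Asp / ACC Thr — nonsynonymous.
Nonsynonymous differences: 3.

3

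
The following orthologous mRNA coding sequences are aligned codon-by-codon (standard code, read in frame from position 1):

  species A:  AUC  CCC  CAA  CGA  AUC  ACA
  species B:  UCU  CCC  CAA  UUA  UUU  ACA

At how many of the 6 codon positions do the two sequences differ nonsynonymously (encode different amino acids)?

3

Codon 1: AUC Ile / UCU Ser — nonsynonymous.
Codon 2: CCC Pro / CCC Pro — identical.
Codon 3: CAA Gln / CAA Gln — identical.
Codon 4: CGA Arg / UUA Leu — nonsynonymous.
Codon 5: AUC Ile / UUU Phe — nonsynonymous.
Codon 6: ACA Thr / ACA Thr — identical.
Nonsynonymous differences: 3.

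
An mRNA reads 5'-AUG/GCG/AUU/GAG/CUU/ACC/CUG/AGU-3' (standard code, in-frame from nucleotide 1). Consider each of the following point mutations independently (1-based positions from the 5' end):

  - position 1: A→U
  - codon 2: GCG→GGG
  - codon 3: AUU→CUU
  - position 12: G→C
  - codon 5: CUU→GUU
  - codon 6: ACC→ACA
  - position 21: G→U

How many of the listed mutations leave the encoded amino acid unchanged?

2

Codon 1: AUG (Met) → UUG (Leu) — missense.
Codon 2: GCG (Ala) → GGG (Gly) — missense.
Codon 3: AUU (Ile) → CUU (Leu) — missense.
Codon 4: GAG (Glu) → GAC (Asp) — missense.
Codon 5: CUU (Leu) → GUU (Val) — missense.
Codon 6: ACC (Thr) → ACA (Thr) — synonymous.
Codon 7: CUG (Leu) → CUU (Leu) — synonymous.
Synonymous: 2 of 7.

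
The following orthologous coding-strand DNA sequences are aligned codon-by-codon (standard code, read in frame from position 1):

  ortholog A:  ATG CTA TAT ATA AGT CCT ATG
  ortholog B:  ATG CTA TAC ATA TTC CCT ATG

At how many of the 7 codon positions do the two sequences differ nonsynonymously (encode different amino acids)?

Codon 1: ATG Met / ATG Met — identical.
Codon 2: CTA Leu / CTA Leu — identical.
Codon 3: TAT Tyr / TAC Tyr — synonymous.
Codon 4: ATA Ile / ATA Ile — identical.
Codon 5: AGT Ser / TTC Phe — nonsynonymous.
Codon 6: CCT Pro / CCT Pro — identical.
Codon 7: ATG Met / ATG Met — identical.
Nonsynonymous differences: 1.

1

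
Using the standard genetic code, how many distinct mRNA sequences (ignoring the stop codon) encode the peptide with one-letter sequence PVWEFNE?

Pro: 4 codons.
Val: 4 codons.
Trp: 1 codon.
Glu: 2 codons.
Phe: 2 codons.
Asn: 2 codons.
Glu: 2 codons.
4 × 4 × 1 × 2 × 2 × 2 × 2 = 256.

256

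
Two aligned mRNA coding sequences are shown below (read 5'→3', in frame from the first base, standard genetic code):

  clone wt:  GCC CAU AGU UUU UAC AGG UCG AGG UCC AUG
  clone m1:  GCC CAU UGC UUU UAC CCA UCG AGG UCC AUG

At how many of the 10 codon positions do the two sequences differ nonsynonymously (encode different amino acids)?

2

Codon 1: GCC Ala / GCC Ala — identical.
Codon 2: CAU His / CAU His — identical.
Codon 3: AGU Ser / UGC Cys — nonsynonymous.
Codon 4: UUU Phe / UUU Phe — identical.
Codon 5: UAC Tyr / UAC Tyr — identical.
Codon 6: AGG Arg / CCA Pro — nonsynonymous.
Codon 7: UCG Ser / UCG Ser — identical.
Codon 8: AGG Arg / AGG Arg — identical.
Codon 9: UCC Ser / UCC Ser — identical.
Codon 10: AUG Met / AUG Met — identical.
Nonsynonymous differences: 2.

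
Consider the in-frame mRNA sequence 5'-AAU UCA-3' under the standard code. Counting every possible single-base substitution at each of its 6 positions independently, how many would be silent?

Codon 1 (AAU, Asn): 1 synonymous substitution.
Codon 2 (UCA, Ser): 3 synonymous substitutions.
Total: 1 + 3 = 4.

4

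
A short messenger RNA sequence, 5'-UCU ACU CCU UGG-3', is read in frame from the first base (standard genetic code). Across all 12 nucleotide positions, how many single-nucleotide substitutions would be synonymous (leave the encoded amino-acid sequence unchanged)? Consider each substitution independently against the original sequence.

Codon 1 (UCU, Ser): 3 synonymous substitutions.
Codon 2 (ACU, Thr): 3 synonymous substitutions.
Codon 3 (CCU, Pro): 3 synonymous substitutions.
Codon 4 (UGG, Trp): 0 synonymous substitutions.
Total: 3 + 3 + 3 + 0 = 9.

9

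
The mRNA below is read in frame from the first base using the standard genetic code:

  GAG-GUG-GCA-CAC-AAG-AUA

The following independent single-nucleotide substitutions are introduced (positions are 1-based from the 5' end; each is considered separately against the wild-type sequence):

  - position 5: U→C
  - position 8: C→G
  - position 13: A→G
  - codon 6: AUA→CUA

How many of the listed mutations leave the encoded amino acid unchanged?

0

Codon 2: GUG (Val) → GCG (Ala) — missense.
Codon 3: GCA (Ala) → GGA (Gly) — missense.
Codon 5: AAG (Lys) → GAG (Glu) — missense.
Codon 6: AUA (Ile) → CUA (Leu) — missense.
Synonymous: 0 of 4.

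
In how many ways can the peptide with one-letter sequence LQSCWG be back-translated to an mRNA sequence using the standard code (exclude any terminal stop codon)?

Leu: 6 codons.
Gln: 2 codons.
Ser: 6 codons.
Cys: 2 codons.
Trp: 1 codon.
Gly: 4 codons.
6 × 2 × 6 × 2 × 1 × 4 = 576.

576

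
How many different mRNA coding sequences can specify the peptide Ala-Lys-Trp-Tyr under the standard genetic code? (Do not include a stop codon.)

16

Ala: 4 codons.
Lys: 2 codons.
Trp: 1 codon.
Tyr: 2 codons.
4 × 2 × 1 × 2 = 16.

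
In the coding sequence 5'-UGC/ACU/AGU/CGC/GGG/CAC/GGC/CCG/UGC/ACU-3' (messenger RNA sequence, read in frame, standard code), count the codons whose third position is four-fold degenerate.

Codon 1 UGC (Cys): third position 2-fold.
Codon 2 ACU (Thr): third position 4-fold.
Codon 3 AGU (Ser): third position 2-fold.
Codon 4 CGC (Arg): third position 4-fold.
Codon 5 GGG (Gly): third position 4-fold.
Codon 6 CAC (His): third position 2-fold.
Codon 7 GGC (Gly): third position 4-fold.
Codon 8 CCG (Pro): third position 4-fold.
Codon 9 UGC (Cys): third position 2-fold.
Codon 10 ACU (Thr): third position 4-fold.
Four-fold degenerate third positions: 6.

6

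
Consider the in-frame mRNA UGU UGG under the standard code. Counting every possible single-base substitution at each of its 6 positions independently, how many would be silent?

Codon 1 (UGU, Cys): 1 synonymous substitution.
Codon 2 (UGG, Trp): 0 synonymous substitutions.
Total: 1 + 0 = 1.

1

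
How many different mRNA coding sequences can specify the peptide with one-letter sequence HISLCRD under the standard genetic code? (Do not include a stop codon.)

His: 2 codons.
Ile: 3 codons.
Ser: 6 codons.
Leu: 6 codons.
Cys: 2 codons.
Arg: 6 codons.
Asp: 2 codons.
2 × 3 × 6 × 6 × 2 × 6 × 2 = 5184.

5184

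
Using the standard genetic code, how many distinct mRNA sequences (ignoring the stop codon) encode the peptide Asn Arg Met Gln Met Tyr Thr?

Asn: 2 codons.
Arg: 6 codons.
Met: 1 codon.
Gln: 2 codons.
Met: 1 codon.
Tyr: 2 codons.
Thr: 4 codons.
2 × 6 × 1 × 2 × 1 × 2 × 4 = 192.

192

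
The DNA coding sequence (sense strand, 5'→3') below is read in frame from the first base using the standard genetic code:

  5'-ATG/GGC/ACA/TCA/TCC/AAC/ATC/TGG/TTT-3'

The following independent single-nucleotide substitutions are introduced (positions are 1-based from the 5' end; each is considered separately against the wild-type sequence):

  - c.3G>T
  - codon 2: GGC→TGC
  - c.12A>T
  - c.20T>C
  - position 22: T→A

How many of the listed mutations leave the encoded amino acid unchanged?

1

Codon 1: ATG (Met) → ATT (Ile) — missense.
Codon 2: GGC (Gly) → TGC (Cys) — missense.
Codon 4: TCA (Ser) → TCT (Ser) — synonymous.
Codon 7: ATC (Ile) → ACC (Thr) — missense.
Codon 8: TGG (Trp) → AGG (Arg) — missense.
Synonymous: 1 of 5.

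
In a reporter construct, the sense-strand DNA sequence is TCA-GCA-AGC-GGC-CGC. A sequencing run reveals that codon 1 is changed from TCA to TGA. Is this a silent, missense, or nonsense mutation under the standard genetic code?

nonsense

Position 2 falls in codon 1: TCA → Ser.
After the substitution the codon is TGA → Stop.
The new codon is a stop codon, so this is a nonsense mutation.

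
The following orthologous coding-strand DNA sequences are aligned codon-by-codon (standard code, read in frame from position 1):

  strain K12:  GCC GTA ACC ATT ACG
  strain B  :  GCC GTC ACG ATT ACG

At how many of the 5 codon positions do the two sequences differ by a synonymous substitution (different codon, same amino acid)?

2

Codon 1: GCC Ala / GCC Ala — identical.
Codon 2: GTA Val / GTC Val — synonymous.
Codon 3: ACC Thr / ACG Thr — synonymous.
Codon 4: ATT Ile / ATT Ile — identical.
Codon 5: ACG Thr / ACG Thr — identical.
Synonymous differences: 2.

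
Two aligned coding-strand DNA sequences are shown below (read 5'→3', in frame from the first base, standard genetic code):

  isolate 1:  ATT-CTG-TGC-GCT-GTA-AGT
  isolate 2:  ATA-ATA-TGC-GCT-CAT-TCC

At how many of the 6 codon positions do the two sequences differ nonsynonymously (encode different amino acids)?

Codon 1: ATT Ile / ATA Ile — synonymous.
Codon 2: CTG Leu / ATA Ile — nonsynonymous.
Codon 3: TGC Cys / TGC Cys — identical.
Codon 4: GCT Ala / GCT Ala — identical.
Codon 5: GTA Val / CAT His — nonsynonymous.
Codon 6: AGT Ser / TCC Ser — synonymous.
Nonsynonymous differences: 2.

2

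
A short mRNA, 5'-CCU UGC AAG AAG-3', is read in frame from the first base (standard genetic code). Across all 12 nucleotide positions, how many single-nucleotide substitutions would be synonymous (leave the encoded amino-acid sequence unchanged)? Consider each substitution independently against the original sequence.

6

Codon 1 (CCU, Pro): 3 synonymous substitutions.
Codon 2 (UGC, Cys): 1 synonymous substitution.
Codon 3 (AAG, Lys): 1 synonymous substitution.
Codon 4 (AAG, Lys): 1 synonymous substitution.
Total: 3 + 1 + 1 + 1 = 6.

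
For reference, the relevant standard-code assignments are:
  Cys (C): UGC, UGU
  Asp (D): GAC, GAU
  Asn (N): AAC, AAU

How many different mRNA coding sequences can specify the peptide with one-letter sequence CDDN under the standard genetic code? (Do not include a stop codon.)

16

Cys: 2 codons.
Asp: 2 codons.
Asp: 2 codons.
Asn: 2 codons.
2 × 2 × 2 × 2 = 16.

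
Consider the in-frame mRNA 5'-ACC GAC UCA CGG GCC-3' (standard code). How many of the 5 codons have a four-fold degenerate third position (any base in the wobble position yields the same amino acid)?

Codon 1 ACC (Thr): third position 4-fold.
Codon 2 GAC (Asp): third position 2-fold.
Codon 3 UCA (Ser): third position 4-fold.
Codon 4 CGG (Arg): third position 4-fold.
Codon 5 GCC (Ala): third position 4-fold.
Four-fold degenerate third positions: 4.

4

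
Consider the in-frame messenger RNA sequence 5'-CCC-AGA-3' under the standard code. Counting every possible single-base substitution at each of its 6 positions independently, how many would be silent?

Codon 1 (CCC, Pro): 3 synonymous substitutions.
Codon 2 (AGA, Arg): 2 synonymous substitutions.
Total: 3 + 2 = 5.

5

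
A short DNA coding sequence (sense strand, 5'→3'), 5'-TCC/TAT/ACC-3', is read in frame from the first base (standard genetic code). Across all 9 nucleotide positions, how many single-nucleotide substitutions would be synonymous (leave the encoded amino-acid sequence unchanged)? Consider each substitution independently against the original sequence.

7

Codon 1 (TCC, Ser): 3 synonymous substitutions.
Codon 2 (TAT, Tyr): 1 synonymous substitution.
Codon 3 (ACC, Thr): 3 synonymous substitutions.
Total: 3 + 1 + 3 = 7.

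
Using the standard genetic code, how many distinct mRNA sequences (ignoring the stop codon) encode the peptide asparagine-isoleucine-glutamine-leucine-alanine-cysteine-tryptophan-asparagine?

Asn: 2 codons.
Ile: 3 codons.
Gln: 2 codons.
Leu: 6 codons.
Ala: 4 codons.
Cys: 2 codons.
Trp: 1 codon.
Asn: 2 codons.
2 × 3 × 2 × 6 × 4 × 2 × 1 × 2 = 1152.

1152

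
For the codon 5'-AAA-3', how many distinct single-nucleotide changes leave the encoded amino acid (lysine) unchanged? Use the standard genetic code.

1

Position 1: none → 0 synonymous.
Position 2: none → 0 synonymous.
Position 3: AAG → 1 synonymous.
Total: 0 + 0 + 1 = 1.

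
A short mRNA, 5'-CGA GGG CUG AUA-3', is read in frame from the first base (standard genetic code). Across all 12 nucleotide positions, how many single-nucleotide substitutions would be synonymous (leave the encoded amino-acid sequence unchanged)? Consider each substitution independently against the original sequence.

Codon 1 (CGA, Arg): 4 synonymous substitutions.
Codon 2 (GGG, Gly): 3 synonymous substitutions.
Codon 3 (CUG, Leu): 4 synonymous substitutions.
Codon 4 (AUA, Ile): 2 synonymous substitutions.
Total: 4 + 3 + 4 + 2 = 13.

13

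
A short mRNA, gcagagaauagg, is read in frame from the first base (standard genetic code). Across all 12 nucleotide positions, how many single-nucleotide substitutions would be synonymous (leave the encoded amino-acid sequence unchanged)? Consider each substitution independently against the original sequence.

Codon 1 (GCA, Ala): 3 synonymous substitutions.
Codon 2 (GAG, Glu): 1 synonymous substitution.
Codon 3 (AAU, Asn): 1 synonymous substitution.
Codon 4 (AGG, Arg): 2 synonymous substitutions.
Total: 3 + 1 + 1 + 2 = 7.

7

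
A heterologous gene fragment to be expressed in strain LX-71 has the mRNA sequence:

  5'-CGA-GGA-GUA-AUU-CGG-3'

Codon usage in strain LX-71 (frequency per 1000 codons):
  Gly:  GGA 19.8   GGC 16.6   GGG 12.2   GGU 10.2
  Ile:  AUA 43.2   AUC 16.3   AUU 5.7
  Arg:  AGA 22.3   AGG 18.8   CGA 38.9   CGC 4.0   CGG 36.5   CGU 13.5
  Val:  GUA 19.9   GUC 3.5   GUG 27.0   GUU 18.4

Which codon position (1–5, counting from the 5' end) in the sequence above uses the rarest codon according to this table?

Codon 1 CGA (Arg): 38.9 per 1000.
Codon 2 GGA (Gly): 19.8 per 1000.
Codon 3 GUA (Val): 19.9 per 1000.
Codon 4 AUU (Ile): 5.7 per 1000.
Codon 5 CGG (Arg): 36.5 per 1000.
Lowest frequency is 5.7 at codon 4.

4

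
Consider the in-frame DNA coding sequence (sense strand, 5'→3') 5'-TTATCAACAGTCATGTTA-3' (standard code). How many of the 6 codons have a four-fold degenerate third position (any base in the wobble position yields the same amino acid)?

3

Codon 1 TTA (Leu): third position 2-fold.
Codon 2 TCA (Ser): third position 4-fold.
Codon 3 ACA (Thr): third position 4-fold.
Codon 4 GTC (Val): third position 4-fold.
Codon 5 ATG (Met): third position 1-fold.
Codon 6 TTA (Leu): third position 2-fold.
Four-fold degenerate third positions: 3.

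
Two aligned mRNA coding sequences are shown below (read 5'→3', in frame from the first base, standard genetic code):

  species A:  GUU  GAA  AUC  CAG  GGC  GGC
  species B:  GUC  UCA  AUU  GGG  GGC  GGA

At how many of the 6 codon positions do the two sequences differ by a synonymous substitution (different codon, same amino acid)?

Codon 1: GUU Val / GUC Val — synonymous.
Codon 2: GAA Glu / UCA Ser — nonsynonymous.
Codon 3: AUC Ile / AUU Ile — synonymous.
Codon 4: CAG Gln / GGG Gly — nonsynonymous.
Codon 5: GGC Gly / GGC Gly — identical.
Codon 6: GGC Gly / GGA Gly — synonymous.
Synonymous differences: 3.

3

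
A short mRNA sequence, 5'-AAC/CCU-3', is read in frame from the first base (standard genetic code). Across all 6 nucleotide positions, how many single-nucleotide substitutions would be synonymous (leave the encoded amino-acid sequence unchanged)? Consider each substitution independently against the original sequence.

4

Codon 1 (AAC, Asn): 1 synonymous substitution.
Codon 2 (CCU, Pro): 3 synonymous substitutions.
Total: 1 + 3 = 4.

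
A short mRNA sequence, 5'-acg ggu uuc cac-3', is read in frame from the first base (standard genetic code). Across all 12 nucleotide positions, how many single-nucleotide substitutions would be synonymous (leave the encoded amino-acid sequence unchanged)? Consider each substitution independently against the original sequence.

8

Codon 1 (ACG, Thr): 3 synonymous substitutions.
Codon 2 (GGU, Gly): 3 synonymous substitutions.
Codon 3 (UUC, Phe): 1 synonymous substitution.
Codon 4 (CAC, His): 1 synonymous substitution.
Total: 3 + 3 + 1 + 1 = 8.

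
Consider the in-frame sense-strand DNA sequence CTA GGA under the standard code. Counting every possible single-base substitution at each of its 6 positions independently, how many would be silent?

Codon 1 (CTA, Leu): 4 synonymous substitutions.
Codon 2 (GGA, Gly): 3 synonymous substitutions.
Total: 4 + 3 = 7.

7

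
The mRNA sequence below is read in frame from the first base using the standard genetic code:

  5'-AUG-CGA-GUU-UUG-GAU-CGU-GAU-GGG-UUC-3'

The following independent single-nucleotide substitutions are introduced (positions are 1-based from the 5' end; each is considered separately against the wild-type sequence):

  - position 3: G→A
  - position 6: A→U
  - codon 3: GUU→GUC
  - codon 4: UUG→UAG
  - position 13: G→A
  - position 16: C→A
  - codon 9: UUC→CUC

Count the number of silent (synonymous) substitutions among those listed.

2

Codon 1: AUG (Met) → AUA (Ile) — missense.
Codon 2: CGA (Arg) → CGU (Arg) — synonymous.
Codon 3: GUU (Val) → GUC (Val) — synonymous.
Codon 4: UUG (Leu) → UAG (Stop) — nonsense.
Codon 5: GAU (Asp) → AAU (Asn) — missense.
Codon 6: CGU (Arg) → AGU (Ser) — missense.
Codon 9: UUC (Phe) → CUC (Leu) — missense.
Synonymous: 2 of 7.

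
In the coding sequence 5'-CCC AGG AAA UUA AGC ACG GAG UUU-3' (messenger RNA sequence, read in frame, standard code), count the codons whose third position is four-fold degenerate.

2

Codon 1 CCC (Pro): third position 4-fold.
Codon 2 AGG (Arg): third position 2-fold.
Codon 3 AAA (Lys): third position 2-fold.
Codon 4 UUA (Leu): third position 2-fold.
Codon 5 AGC (Ser): third position 2-fold.
Codon 6 ACG (Thr): third position 4-fold.
Codon 7 GAG (Glu): third position 2-fold.
Codon 8 UUU (Phe): third position 2-fold.
Four-fold degenerate third positions: 2.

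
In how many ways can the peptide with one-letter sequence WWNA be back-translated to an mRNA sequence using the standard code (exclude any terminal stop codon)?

8

Trp: 1 codon.
Trp: 1 codon.
Asn: 2 codons.
Ala: 4 codons.
1 × 1 × 2 × 4 = 8.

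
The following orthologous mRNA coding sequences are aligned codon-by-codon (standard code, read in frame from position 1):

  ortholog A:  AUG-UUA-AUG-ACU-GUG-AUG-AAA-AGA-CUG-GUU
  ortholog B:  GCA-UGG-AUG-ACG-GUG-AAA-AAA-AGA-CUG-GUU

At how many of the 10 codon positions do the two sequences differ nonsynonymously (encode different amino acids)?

3

Codon 1: AUG Met / GCA Ala — nonsynonymous.
Codon 2: UUA Leu / UGG Trp — nonsynonymous.
Codon 3: AUG Met / AUG Met — identical.
Codon 4: ACU Thr / ACG Thr — synonymous.
Codon 5: GUG Val / GUG Val — identical.
Codon 6: AUG Met / AAA Lys — nonsynonymous.
Codon 7: AAA Lys / AAA Lys — identical.
Codon 8: AGA Arg / AGA Arg — identical.
Codon 9: CUG Leu / CUG Leu — identical.
Codon 10: GUU Val / GUU Val — identical.
Nonsynonymous differences: 3.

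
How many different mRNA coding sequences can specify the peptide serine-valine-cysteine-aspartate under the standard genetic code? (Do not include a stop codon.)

Ser: 6 codons.
Val: 4 codons.
Cys: 2 codons.
Asp: 2 codons.
6 × 4 × 2 × 2 = 96.

96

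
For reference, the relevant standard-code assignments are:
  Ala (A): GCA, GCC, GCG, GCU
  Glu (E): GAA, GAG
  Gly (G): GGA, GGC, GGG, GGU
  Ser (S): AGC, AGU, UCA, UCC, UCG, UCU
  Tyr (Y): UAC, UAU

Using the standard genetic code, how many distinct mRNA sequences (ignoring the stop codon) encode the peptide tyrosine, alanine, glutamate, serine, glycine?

384

Tyr: 2 codons.
Ala: 4 codons.
Glu: 2 codons.
Ser: 6 codons.
Gly: 4 codons.
2 × 4 × 2 × 6 × 4 = 384.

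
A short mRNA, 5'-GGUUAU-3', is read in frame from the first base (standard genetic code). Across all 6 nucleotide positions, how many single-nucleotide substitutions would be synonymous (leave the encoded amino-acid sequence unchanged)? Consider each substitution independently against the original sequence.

4

Codon 1 (GGU, Gly): 3 synonymous substitutions.
Codon 2 (UAU, Tyr): 1 synonymous substitution.
Total: 3 + 1 = 4.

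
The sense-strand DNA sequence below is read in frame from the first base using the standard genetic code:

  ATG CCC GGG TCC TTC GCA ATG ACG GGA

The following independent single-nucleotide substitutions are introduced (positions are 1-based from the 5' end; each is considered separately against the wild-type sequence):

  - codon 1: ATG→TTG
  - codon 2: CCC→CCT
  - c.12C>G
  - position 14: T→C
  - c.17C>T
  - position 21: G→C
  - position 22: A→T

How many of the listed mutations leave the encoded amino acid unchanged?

2

Codon 1: ATG (Met) → TTG (Leu) — missense.
Codon 2: CCC (Pro) → CCT (Pro) — synonymous.
Codon 4: TCC (Ser) → TCG (Ser) — synonymous.
Codon 5: TTC (Phe) → TCC (Ser) — missense.
Codon 6: GCA (Ala) → GTA (Val) — missense.
Codon 7: ATG (Met) → ATC (Ile) — missense.
Codon 8: ACG (Thr) → TCG (Ser) — missense.
Synonymous: 2 of 7.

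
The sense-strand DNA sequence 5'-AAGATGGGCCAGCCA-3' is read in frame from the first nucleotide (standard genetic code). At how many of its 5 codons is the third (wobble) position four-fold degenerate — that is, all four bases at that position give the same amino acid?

Codon 1 AAG (Lys): third position 2-fold.
Codon 2 ATG (Met): third position 1-fold.
Codon 3 GGC (Gly): third position 4-fold.
Codon 4 CAG (Gln): third position 2-fold.
Codon 5 CCA (Pro): third position 4-fold.
Four-fold degenerate third positions: 2.

2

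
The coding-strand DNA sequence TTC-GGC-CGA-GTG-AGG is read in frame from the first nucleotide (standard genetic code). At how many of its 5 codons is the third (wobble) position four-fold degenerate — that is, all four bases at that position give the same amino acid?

Codon 1 TTC (Phe): third position 2-fold.
Codon 2 GGC (Gly): third position 4-fold.
Codon 3 CGA (Arg): third position 4-fold.
Codon 4 GTG (Val): third position 4-fold.
Codon 5 AGG (Arg): third position 2-fold.
Four-fold degenerate third positions: 3.

3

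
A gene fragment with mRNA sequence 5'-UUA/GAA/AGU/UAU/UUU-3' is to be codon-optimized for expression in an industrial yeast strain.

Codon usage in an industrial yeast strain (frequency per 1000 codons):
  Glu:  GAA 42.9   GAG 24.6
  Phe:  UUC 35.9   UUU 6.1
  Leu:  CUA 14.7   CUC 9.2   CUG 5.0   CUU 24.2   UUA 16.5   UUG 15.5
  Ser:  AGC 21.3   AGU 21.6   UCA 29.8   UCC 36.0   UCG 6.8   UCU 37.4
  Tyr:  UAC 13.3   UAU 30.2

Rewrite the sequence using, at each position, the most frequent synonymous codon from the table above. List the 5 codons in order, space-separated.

CUU GAA UCU UAU UUC

Codon 1 (Leu): best is CUU at 24.2.
Codon 2 (Glu): best is GAA at 42.9.
Codon 3 (Ser): best is UCU at 37.4.
Codon 4 (Tyr): best is UAU at 30.2.
Codon 5 (Phe): best is UUC at 35.9.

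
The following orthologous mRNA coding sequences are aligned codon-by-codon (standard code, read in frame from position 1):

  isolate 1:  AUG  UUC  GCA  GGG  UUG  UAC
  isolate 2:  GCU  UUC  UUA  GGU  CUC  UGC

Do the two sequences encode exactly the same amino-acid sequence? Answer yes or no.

no

Codon 1: AUG Met / GCU Ala — nonsynonymous.
Codon 2: UUC Phe / UUC Phe — identical.
Codon 3: GCA Ala / UUA Leu — nonsynonymous.
Codon 4: GGG Gly / GGU Gly — synonymous.
Codon 5: UUG Leu / CUC Leu — synonymous.
Codon 6: UAC Tyr / UGC Cys — nonsynonymous.
Nonsynonymous differences: 3 → different protein.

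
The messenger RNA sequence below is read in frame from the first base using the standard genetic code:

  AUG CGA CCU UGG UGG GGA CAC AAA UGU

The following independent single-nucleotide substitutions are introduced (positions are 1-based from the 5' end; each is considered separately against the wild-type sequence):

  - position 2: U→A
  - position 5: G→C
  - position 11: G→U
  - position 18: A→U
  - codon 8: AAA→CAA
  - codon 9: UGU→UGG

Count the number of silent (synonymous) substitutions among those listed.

Codon 1: AUG (Met) → AAG (Lys) — missense.
Codon 2: CGA (Arg) → CCA (Pro) — missense.
Codon 4: UGG (Trp) → UUG (Leu) — missense.
Codon 6: GGA (Gly) → GGU (Gly) — synonymous.
Codon 8: AAA (Lys) → CAA (Gln) — missense.
Codon 9: UGU (Cys) → UGG (Trp) — missense.
Synonymous: 1 of 6.

1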